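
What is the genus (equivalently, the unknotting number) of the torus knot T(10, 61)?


For a torus knot T(p,q), both the unknotting number and genus equal (p-1)(q-1)/2.
= (10-1)(61-1)/2
= 9*60/2
= 540/2 = 270

270


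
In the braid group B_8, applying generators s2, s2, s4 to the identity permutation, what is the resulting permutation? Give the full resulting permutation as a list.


Starting with identity [1, 2, 3, 4, 5, 6, 7, 8].
Apply generators in sequence:
  After s2: [1, 3, 2, 4, 5, 6, 7, 8]
  After s2: [1, 2, 3, 4, 5, 6, 7, 8]
  After s4: [1, 2, 3, 5, 4, 6, 7, 8]
Final permutation: [1, 2, 3, 5, 4, 6, 7, 8]

[1, 2, 3, 5, 4, 6, 7, 8]


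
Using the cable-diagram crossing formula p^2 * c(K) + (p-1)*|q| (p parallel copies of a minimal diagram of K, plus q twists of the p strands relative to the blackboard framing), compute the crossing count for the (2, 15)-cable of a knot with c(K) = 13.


Step 1: Each of the c(K) crossings of the companion diagram becomes p*p = p^2 crossings among the p parallel strands, and each of the |q| twists s_1 s_2 ... s_(p-1) adds (p-1) crossings.
  Crossings = p^2 * c(K) + (p-1)*|q|
Step 2: = 2^2 * 13 + (2-1)*15
Step 3: = 4*13 + 1*15
Step 4: = 52 + 15 = 67

67


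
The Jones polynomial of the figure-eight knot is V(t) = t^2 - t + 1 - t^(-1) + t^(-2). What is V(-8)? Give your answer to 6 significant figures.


Substituting t = -8 into V(t) = t^2 - t + 1 - t^(-1) + t^(-2):
  (+)t^(2) = 64
  (-)t^(1) = 8
  (+)t^(0) = 1
  (-)t^(-1) = 0.125
  (+)t^(-2) = 0.015625
Sum = (64) + (8) + (1) + (0.125) + (0.015625)
= 73.140625
Rounded to 6 significant figures: 73.1406

73.1406


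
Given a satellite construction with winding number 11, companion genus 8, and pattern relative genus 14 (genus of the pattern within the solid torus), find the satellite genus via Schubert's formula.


Schubert: g(satellite) = g_rel(pattern) + |winding| * g(companion),
where g_rel(pattern) is the genus of the pattern relative to the solid torus.
= 14 + 11 * 8
= 14 + 88 = 102

102


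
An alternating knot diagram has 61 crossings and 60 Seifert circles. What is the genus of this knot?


For alternating knots, g = (c - s + 1)/2.
= (61 - 60 + 1)/2
= 2/2 = 1

1


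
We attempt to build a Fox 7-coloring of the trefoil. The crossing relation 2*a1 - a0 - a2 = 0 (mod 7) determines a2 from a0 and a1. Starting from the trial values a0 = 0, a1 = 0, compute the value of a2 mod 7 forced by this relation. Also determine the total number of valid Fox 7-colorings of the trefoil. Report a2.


Step 1: Apply the given crossing relation 2*a1 - a0 - a2 = 0 (mod 7).
  a2 = 2*a1 - a0 mod 7
  a2 = 2*0 - 0 mod 7
  a2 = 0 - 0 mod 7
  a2 = 0 mod 7 = 0
Step 2: The trefoil has determinant 3.
  Number of Fox p-colorings (p prime) is p^2 if p = 3, else p.
  Since 7 does not divide 3, only trivial (constant) colorings exist.
  (Here a0 = a1 = a2 = 0, the constant coloring, which is valid.)
  Total colorings = 7
Step 3: a2 = 0, total Fox 7-colorings = 7

0


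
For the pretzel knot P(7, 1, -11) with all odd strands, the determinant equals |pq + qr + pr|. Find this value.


Step 1: Compute pq + qr + pr.
pq = 7*1 = 7
qr = 1*(-11) = -11
pr = 7*(-11) = -77
pq + qr + pr = 7 + (-11) + (-77) = -81
Step 2: Take absolute value.
det(P(7,1,-11)) = |-81| = 81

81


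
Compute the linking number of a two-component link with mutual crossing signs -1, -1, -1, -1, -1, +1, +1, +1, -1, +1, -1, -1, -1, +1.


Step 1: Count positive crossings: 5
Step 2: Count negative crossings: 9
Step 3: Sum of signs = 5 - 9 = -4
Step 4: Linking number = sum/2 = -4/2 = -2

-2


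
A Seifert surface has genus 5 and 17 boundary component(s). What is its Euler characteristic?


chi = 2 - 2g - b
= 2 - 2*5 - 17
= 2 - 10 - 17 = -25

-25


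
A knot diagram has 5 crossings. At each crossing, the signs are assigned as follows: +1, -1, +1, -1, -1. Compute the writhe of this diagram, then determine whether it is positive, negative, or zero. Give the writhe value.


Step 1: Count positive crossings (+1).
Positive crossings: 2
Step 2: Count negative crossings (-1).
Negative crossings: 3
Step 3: Writhe = (positive) - (negative)
w = 2 - 3 = -1
Step 4: |w| = 1, and w is negative

-1


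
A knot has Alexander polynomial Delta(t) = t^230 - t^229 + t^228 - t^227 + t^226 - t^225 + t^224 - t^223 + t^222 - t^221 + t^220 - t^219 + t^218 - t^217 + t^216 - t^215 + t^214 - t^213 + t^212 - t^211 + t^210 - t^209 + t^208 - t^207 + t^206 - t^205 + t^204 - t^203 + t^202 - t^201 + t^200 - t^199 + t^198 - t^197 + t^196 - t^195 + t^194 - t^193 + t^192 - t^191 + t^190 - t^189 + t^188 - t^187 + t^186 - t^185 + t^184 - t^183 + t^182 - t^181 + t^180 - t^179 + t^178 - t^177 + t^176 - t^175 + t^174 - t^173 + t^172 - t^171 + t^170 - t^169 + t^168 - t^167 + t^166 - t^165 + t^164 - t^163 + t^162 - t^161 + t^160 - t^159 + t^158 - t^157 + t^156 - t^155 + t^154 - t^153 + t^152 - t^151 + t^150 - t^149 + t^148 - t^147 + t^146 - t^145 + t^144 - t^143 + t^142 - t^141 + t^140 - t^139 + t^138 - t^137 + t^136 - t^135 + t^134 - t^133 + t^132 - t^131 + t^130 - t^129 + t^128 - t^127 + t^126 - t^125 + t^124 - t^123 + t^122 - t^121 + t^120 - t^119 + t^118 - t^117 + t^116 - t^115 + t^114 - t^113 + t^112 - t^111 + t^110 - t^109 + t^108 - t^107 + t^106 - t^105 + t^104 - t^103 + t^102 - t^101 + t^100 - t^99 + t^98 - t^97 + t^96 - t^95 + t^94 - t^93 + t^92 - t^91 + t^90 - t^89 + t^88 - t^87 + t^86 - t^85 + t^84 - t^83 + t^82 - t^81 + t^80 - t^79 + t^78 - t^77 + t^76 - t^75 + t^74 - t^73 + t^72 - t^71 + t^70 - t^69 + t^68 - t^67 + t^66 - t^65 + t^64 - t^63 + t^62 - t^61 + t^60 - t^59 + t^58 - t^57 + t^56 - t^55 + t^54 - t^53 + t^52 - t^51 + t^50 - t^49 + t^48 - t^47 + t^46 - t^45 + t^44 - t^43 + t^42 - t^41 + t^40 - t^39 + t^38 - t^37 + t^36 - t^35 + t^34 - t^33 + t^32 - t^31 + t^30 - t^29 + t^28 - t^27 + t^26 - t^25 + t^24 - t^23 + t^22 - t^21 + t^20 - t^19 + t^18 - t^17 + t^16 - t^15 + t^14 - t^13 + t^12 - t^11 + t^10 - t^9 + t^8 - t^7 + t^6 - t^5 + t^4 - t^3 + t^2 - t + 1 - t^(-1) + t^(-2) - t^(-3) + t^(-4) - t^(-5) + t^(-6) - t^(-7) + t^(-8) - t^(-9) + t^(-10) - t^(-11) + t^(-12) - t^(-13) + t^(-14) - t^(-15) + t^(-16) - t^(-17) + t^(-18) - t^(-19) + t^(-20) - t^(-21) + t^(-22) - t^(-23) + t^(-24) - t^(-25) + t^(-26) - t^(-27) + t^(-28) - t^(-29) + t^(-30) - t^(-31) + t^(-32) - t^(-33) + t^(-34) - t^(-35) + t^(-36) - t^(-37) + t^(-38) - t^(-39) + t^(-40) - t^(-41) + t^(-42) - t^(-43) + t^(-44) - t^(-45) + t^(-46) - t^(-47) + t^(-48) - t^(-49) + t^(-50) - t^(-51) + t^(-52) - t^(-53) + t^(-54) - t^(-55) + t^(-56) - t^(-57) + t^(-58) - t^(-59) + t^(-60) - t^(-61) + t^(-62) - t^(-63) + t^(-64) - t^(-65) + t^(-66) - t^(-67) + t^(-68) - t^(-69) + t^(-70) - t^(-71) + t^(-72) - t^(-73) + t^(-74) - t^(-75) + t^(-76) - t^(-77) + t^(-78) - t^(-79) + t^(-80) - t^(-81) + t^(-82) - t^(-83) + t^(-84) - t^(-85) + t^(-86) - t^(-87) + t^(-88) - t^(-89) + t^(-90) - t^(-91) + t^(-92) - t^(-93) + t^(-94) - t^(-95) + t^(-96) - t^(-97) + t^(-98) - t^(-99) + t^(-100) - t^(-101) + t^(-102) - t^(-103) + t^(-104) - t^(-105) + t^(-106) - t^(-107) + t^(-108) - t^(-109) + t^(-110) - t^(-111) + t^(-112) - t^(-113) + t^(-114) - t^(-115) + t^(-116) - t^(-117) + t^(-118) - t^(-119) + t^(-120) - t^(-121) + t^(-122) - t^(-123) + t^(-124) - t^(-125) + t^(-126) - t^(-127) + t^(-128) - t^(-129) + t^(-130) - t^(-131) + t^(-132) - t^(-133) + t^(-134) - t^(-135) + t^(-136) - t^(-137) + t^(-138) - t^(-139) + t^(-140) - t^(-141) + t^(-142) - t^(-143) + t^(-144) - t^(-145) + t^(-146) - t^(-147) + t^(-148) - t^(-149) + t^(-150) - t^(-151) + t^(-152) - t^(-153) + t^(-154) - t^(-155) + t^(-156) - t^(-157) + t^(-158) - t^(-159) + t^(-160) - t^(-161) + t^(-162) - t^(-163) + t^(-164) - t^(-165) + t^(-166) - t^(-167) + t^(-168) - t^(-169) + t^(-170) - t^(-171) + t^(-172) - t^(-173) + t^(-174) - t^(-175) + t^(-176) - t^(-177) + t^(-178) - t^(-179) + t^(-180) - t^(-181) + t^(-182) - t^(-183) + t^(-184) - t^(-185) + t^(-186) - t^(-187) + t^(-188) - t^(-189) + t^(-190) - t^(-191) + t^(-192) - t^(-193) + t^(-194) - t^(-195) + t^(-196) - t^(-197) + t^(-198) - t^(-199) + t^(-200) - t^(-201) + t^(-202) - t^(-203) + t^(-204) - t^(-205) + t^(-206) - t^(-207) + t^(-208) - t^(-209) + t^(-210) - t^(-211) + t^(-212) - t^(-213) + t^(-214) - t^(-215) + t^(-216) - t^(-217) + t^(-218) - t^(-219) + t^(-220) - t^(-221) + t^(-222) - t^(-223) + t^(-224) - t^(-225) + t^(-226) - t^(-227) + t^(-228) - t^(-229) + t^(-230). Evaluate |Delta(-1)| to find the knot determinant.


Step 1: The polynomial has 461 terms with alternating signs, exponents from 230 down to -230.
Step 2: Substitute t = -1. The i-th term has coefficient (-1)^i and exponent (m-i),
  so its value is (-1)^i * (-1)^(m-i) = (-1)^m = 1 for every i.
Step 3: All 461 terms equal 1, so Delta(-1) = 461 * (1) = 461
Step 4: |Delta(-1)| = 461

461


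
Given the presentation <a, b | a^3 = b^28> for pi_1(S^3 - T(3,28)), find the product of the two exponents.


The relation is a^3 = b^28.
Product of exponents = 3 * 28
= 84

84


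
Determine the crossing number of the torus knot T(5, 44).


For a torus knot T(p, q) with gcd(p,q)=1,
the crossing number is min(p*(q-1), q*(p-1)).
p*(q-1) = 5*43 = 215
q*(p-1) = 44*4 = 176
min(215, 176) = 176

176


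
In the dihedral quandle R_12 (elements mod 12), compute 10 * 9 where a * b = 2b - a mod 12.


10 * 9 = 2*9 - 10 mod 12
= 18 - 10 mod 12
= 8 mod 12 = 8

8


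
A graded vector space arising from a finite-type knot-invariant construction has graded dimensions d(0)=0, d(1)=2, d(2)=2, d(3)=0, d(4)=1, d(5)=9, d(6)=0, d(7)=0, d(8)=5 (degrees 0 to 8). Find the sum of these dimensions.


Total dimension = d(0) + d(1) + ... + d(8)
= 0 + 2 + 2 + 0 + 1 + 9 + 0 + 0 + 5
= 19

19


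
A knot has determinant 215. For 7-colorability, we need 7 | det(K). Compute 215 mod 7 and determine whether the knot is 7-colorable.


Step 1: A knot is p-colorable if and only if p divides its determinant.
Step 2: Compute 215 mod 7.
215 = 30 * 7 + 5
Step 3: 215 mod 7 = 5
Step 4: The knot is 7-colorable: no

5


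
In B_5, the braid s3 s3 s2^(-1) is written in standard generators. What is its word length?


The word length counts the number of generators (including inverses).
Listing each generator: s3, s3, s2^(-1)
There are 3 generators in this braid word.

3


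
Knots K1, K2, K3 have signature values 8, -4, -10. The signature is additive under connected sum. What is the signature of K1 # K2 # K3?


The signature is additive under connected sum.
signature(K1 # K2 # K3) = (8) + (-4) + (-10)
= -6

-6


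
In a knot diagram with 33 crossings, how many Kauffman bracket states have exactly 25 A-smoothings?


We choose which 25 of 33 crossings get A-smoothings.
C(33, 25) = 33! / (25! * 8!)
= 13884156

13884156


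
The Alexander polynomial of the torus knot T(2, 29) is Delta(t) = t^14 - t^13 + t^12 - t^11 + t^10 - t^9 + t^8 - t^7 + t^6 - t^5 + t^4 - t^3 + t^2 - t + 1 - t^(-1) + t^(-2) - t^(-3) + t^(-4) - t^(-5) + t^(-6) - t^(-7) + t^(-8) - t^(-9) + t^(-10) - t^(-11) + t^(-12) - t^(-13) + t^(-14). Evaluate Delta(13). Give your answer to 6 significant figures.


Substituting t = 13 into Delta(t) = t^14 - t^13 + t^12 - t^11 + t^10 - t^9 + t^8 - t^7 + t^6 - t^5 + t^4 - t^3 + t^2 - t + 1 - t^(-1) + t^(-2) - t^(-3) + t^(-4) - t^(-5) + t^(-6) - t^(-7) + t^(-8) - t^(-9) + t^(-10) - t^(-11) + t^(-12) - t^(-13) + t^(-14):
Term values: (3937376385699289) + (-302875106592253) + (23298085122481) + (-1792160394037) + (137858491849) + (-10604499373) + (815730721) + (-62748517) + (4826809) + (-371293) + (28561) + (-2197) + (169) + (-13) + (1) + (-0.0769231) + (0.00591716) + (-0.000455166) + (3.50128e-05) + (-2.69329e-06) + (2.07176e-07) + (-1.59366e-08) + (1.22589e-09) + (-9.42996e-11) + (7.25382e-12) + (-5.57986e-13) + (4.2922e-14) + (-3.30169e-15) + (2.53976e-16)
Sum = 3.656135215e+15
Rounded to 6 significant figures: 3.65614e+15

3.65614e+15


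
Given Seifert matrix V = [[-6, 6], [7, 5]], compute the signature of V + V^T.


Step 1: V + V^T = [[-12, 13], [13, 10]]
Step 2: trace = -2, det = -289
Step 3: Discriminant = (-2)^2 - 4*(-289) = 1160
Step 4: Eigenvalues: 16.0294, -18.0294
Step 5: Signature = (# positive eigenvalues) - (# negative eigenvalues) = 0

0


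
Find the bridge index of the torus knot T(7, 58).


The bridge number of T(p,q) is min(p,q).
min(7, 58) = 7

7


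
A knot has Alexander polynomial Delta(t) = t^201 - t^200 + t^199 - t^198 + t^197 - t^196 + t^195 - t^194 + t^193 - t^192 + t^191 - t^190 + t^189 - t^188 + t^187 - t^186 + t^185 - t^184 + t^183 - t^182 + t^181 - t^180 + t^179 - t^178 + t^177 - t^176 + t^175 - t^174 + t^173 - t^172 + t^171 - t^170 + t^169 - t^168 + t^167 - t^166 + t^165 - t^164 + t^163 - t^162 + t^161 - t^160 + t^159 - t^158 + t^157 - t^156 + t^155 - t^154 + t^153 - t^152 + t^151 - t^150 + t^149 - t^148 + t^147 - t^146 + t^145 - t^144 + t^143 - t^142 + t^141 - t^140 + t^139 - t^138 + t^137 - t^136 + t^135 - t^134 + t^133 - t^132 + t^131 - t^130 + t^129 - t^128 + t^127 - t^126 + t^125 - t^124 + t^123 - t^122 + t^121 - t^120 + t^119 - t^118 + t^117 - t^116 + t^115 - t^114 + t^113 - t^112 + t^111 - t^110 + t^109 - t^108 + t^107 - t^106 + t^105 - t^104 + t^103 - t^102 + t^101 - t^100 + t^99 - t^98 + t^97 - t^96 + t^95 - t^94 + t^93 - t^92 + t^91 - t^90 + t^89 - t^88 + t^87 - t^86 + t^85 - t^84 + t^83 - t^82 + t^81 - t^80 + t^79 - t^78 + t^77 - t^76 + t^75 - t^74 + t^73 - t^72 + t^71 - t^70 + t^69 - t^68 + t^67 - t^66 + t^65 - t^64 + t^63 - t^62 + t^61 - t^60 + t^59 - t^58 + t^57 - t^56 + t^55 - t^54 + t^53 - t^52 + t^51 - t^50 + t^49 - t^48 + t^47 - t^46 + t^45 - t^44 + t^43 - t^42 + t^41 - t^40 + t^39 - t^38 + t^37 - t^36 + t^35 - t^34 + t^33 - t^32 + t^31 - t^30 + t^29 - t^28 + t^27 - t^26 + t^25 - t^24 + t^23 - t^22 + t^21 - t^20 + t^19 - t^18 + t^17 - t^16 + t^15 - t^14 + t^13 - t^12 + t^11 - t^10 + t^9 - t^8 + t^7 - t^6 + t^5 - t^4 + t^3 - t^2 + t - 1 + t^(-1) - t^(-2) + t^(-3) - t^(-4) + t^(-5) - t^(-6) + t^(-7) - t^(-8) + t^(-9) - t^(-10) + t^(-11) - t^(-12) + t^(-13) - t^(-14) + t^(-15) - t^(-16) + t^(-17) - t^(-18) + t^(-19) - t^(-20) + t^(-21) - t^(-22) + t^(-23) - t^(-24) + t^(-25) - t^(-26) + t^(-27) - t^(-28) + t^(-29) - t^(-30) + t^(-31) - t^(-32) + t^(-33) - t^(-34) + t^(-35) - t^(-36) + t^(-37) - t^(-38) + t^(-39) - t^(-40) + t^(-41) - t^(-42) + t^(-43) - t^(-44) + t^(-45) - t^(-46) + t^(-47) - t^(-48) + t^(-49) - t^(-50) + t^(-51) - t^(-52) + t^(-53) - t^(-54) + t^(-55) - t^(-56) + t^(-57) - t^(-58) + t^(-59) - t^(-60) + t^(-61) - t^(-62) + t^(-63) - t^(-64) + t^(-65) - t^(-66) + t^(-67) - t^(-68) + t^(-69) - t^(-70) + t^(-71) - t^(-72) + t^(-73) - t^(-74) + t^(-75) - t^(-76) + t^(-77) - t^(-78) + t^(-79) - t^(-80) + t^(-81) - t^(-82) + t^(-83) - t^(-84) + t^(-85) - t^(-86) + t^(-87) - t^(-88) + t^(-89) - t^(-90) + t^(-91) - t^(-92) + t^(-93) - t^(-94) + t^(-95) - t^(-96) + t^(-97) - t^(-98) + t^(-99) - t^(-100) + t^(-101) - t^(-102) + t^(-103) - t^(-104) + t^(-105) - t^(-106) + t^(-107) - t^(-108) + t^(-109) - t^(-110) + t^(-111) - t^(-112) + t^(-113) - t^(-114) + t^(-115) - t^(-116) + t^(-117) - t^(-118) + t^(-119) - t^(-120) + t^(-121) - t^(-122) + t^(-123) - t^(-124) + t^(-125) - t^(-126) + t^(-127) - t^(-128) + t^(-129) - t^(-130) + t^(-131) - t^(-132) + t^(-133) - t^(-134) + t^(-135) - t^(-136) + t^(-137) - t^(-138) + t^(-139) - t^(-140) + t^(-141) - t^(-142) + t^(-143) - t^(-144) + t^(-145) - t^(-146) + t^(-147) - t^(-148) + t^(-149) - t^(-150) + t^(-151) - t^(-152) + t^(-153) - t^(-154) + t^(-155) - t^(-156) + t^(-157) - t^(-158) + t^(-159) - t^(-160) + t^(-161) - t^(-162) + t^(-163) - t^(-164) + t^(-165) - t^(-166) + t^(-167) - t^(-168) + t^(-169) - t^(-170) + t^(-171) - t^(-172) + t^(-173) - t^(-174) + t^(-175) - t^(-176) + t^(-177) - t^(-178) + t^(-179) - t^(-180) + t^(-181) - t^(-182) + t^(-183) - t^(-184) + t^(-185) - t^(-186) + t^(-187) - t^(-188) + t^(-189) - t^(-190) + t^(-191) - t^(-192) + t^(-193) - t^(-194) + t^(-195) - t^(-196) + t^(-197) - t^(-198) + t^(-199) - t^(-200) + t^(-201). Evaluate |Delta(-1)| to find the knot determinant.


Step 1: The polynomial has 403 terms with alternating signs, exponents from 201 down to -201.
Step 2: Substitute t = -1. The i-th term has coefficient (-1)^i and exponent (m-i),
  so its value is (-1)^i * (-1)^(m-i) = (-1)^m = -1 for every i.
Step 3: All 403 terms equal -1, so Delta(-1) = 403 * (-1) = -403
Step 4: |Delta(-1)| = 403

403


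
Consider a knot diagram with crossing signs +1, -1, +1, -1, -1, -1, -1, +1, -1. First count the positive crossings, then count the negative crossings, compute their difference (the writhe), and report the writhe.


Step 1: Count positive crossings (+1).
Positive crossings: 3
Step 2: Count negative crossings (-1).
Negative crossings: 6
Step 3: Writhe = (positive) - (negative)
w = 3 - 6 = -3
Step 4: |w| = 3, and w is negative

-3


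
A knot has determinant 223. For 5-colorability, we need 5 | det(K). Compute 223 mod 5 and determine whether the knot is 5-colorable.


Step 1: A knot is p-colorable if and only if p divides its determinant.
Step 2: Compute 223 mod 5.
223 = 44 * 5 + 3
Step 3: 223 mod 5 = 3
Step 4: The knot is 5-colorable: no

3


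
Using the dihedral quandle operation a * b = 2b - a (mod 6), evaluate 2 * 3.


2 * 3 = 2*3 - 2 mod 6
= 6 - 2 mod 6
= 4 mod 6 = 4

4


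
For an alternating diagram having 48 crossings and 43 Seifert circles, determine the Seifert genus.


For alternating knots, g = (c - s + 1)/2.
= (48 - 43 + 1)/2
= 6/2 = 3

3


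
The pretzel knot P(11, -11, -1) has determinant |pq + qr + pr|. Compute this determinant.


Step 1: Compute pq + qr + pr.
pq = 11*(-11) = -121
qr = (-11)*(-1) = 11
pr = 11*(-1) = -11
pq + qr + pr = -121 + 11 + (-11) = -121
Step 2: Take absolute value.
det(P(11,-11,-1)) = |-121| = 121

121


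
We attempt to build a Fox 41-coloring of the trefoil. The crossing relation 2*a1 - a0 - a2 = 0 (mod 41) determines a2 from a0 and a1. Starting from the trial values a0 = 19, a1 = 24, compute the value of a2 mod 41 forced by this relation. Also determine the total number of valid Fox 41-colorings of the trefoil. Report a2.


Step 1: Apply the given crossing relation 2*a1 - a0 - a2 = 0 (mod 41).
  a2 = 2*a1 - a0 mod 41
  a2 = 2*24 - 19 mod 41
  a2 = 48 - 19 mod 41
  a2 = 29 mod 41 = 29
Step 2: The trefoil has determinant 3.
  Number of Fox p-colorings (p prime) is p^2 if p = 3, else p.
  Since 41 does not divide 3, only trivial (constant) colorings exist.
  (So the trial a0 = 19, a1 = 24 with a0 != a1 does NOT extend to a valid coloring of the whole trefoil: the other two crossing relations require 3*(a1 - a0) = 0 (mod 41), which fails.)
  Total colorings = 41
Step 3: a2 = 29, total Fox 41-colorings = 41

29


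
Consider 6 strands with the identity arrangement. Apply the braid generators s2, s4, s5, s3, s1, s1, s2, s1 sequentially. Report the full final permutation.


Starting with identity [1, 2, 3, 4, 5, 6].
Apply generators in sequence:
  After s2: [1, 3, 2, 4, 5, 6]
  After s4: [1, 3, 2, 5, 4, 6]
  After s5: [1, 3, 2, 5, 6, 4]
  After s3: [1, 3, 5, 2, 6, 4]
  After s1: [3, 1, 5, 2, 6, 4]
  After s1: [1, 3, 5, 2, 6, 4]
  After s2: [1, 5, 3, 2, 6, 4]
  After s1: [5, 1, 3, 2, 6, 4]
Final permutation: [5, 1, 3, 2, 6, 4]

[5, 1, 3, 2, 6, 4]


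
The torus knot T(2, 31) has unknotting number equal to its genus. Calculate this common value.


For a torus knot T(p,q), both the unknotting number and genus equal (p-1)(q-1)/2.
= (2-1)(31-1)/2
= 1*30/2
= 30/2 = 15

15


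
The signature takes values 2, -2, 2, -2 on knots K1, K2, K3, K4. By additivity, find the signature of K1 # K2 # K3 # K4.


The signature is additive under connected sum.
signature(K1 # K2 # K3 # K4) = (2) + (-2) + (2) + (-2)
= 0

0


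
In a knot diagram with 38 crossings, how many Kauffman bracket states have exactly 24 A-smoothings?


We choose which 24 of 38 crossings get A-smoothings.
C(38, 24) = 38! / (24! * 14!)
= 9669554100

9669554100


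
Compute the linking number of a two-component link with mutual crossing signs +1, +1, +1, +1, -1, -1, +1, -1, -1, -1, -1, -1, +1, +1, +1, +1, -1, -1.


Step 1: Count positive crossings: 9
Step 2: Count negative crossings: 9
Step 3: Sum of signs = 9 - 9 = 0
Step 4: Linking number = sum/2 = 0/2 = 0

0


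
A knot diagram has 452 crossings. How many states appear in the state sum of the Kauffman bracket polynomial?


Each crossing contributes 2 choices (A-smoothing or B-smoothing).
Total states = 2^452 = 11629419588729710248789180926208072549658261770997088964503843186890228609814366773219056811420217048972200345700258846936553626057834496

11629419588729710248789180926208072549658261770997088964503843186890228609814366773219056811420217048972200345700258846936553626057834496


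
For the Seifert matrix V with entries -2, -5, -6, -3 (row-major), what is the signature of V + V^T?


Step 1: V + V^T = [[-4, -11], [-11, -6]]
Step 2: trace = -10, det = -97
Step 3: Discriminant = (-10)^2 - 4*(-97) = 488
Step 4: Eigenvalues: 6.04536, -16.0454
Step 5: Signature = (# positive eigenvalues) - (# negative eigenvalues) = 0

0


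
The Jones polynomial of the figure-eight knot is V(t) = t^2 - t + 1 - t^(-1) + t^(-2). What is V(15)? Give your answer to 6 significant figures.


Substituting t = 15 into V(t) = t^2 - t + 1 - t^(-1) + t^(-2):
  (+)t^(2) = 225
  (-)t^(1) = -15
  (+)t^(0) = 1
  (-)t^(-1) = -0.0666667
  (+)t^(-2) = 0.00444444
Sum = (225) + (-15) + (1) + (-0.0666667) + (0.00444444)
= 210.9377778
Rounded to 6 significant figures: 210.938

210.938


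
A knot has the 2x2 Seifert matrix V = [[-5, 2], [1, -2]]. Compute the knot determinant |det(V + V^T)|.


Step 1: Form V + V^T where V = [[-5, 2], [1, -2]]
  V^T = [[-5, 1], [2, -2]]
  V + V^T = [[-10, 3], [3, -4]]
Step 2: det(V + V^T) = (-10)*(-4) - 3*3
  = 40 - 9 = 31
Step 3: Knot determinant = |det(V + V^T)| = |31| = 31

31


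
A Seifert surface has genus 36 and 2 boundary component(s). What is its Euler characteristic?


chi = 2 - 2g - b
= 2 - 2*36 - 2
= 2 - 72 - 2 = -72

-72


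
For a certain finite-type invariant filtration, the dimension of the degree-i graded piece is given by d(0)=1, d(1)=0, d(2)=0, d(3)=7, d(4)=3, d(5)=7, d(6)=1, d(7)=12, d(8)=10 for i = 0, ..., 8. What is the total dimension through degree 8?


Total dimension = d(0) + d(1) + ... + d(8)
= 1 + 0 + 0 + 7 + 3 + 7 + 1 + 12 + 10
= 41

41


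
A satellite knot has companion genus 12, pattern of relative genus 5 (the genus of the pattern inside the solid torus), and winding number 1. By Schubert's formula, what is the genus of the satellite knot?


Schubert: g(satellite) = g_rel(pattern) + |winding| * g(companion),
where g_rel(pattern) is the genus of the pattern relative to the solid torus.
= 5 + 1 * 12
= 5 + 12 = 17

17


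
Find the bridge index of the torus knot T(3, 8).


The bridge number of T(p,q) is min(p,q).
min(3, 8) = 3

3


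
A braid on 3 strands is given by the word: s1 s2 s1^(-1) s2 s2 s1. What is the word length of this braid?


The word length counts the number of generators (including inverses).
Listing each generator: s1, s2, s1^(-1), s2, s2, s1
There are 6 generators in this braid word.

6


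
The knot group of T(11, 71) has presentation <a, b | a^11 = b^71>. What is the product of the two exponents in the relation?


The relation is a^11 = b^71.
Product of exponents = 11 * 71
= 781

781


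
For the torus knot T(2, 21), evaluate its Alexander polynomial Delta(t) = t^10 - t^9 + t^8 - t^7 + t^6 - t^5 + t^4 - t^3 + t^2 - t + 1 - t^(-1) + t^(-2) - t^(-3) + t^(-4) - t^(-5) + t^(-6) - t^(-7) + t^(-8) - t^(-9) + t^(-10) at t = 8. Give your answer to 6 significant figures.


Substituting t = 8 into Delta(t) = t^10 - t^9 + t^8 - t^7 + t^6 - t^5 + t^4 - t^3 + t^2 - t + 1 - t^(-1) + t^(-2) - t^(-3) + t^(-4) - t^(-5) + t^(-6) - t^(-7) + t^(-8) - t^(-9) + t^(-10):
Term values: (1073741824) + (-134217728) + (16777216) + (-2097152) + (262144) + (-32768) + (4096) + (-512) + (64) + (-8) + (1) + (-0.125) + (0.015625) + (-0.00195312) + (0.000244141) + (-3.05176e-05) + (3.8147e-06) + (-4.76837e-07) + (5.96046e-08) + (-7.45058e-09) + (9.31323e-10)
Sum = 954437176.9
Rounded to 6 significant figures: 9.54437e+08

9.54437e+08


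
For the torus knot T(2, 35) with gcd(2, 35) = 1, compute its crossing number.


For a torus knot T(p, q) with gcd(p,q)=1,
the crossing number is min(p*(q-1), q*(p-1)).
p*(q-1) = 2*34 = 68
q*(p-1) = 35*1 = 35
min(68, 35) = 35

35


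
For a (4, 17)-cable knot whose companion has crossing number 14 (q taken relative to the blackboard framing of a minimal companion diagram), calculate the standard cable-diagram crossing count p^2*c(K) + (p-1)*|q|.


Step 1: Each of the c(K) crossings of the companion diagram becomes p*p = p^2 crossings among the p parallel strands, and each of the |q| twists s_1 s_2 ... s_(p-1) adds (p-1) crossings.
  Crossings = p^2 * c(K) + (p-1)*|q|
Step 2: = 4^2 * 14 + (4-1)*17
Step 3: = 16*14 + 3*17
Step 4: = 224 + 51 = 275

275


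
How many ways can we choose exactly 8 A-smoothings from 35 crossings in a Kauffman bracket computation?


We choose which 8 of 35 crossings get A-smoothings.
C(35, 8) = 35! / (8! * 27!)
= 23535820

23535820


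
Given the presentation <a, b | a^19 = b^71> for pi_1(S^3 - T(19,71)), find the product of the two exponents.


The relation is a^19 = b^71.
Product of exponents = 19 * 71
= 1349

1349


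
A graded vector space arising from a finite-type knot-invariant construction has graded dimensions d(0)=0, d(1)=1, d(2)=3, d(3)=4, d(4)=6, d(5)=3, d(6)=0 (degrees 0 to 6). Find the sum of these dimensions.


Total dimension = d(0) + d(1) + ... + d(6)
= 0 + 1 + 3 + 4 + 6 + 3 + 0
= 17

17


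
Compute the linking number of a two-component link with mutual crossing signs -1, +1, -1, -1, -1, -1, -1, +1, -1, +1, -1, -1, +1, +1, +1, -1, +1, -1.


Step 1: Count positive crossings: 7
Step 2: Count negative crossings: 11
Step 3: Sum of signs = 7 - 11 = -4
Step 4: Linking number = sum/2 = -4/2 = -2

-2


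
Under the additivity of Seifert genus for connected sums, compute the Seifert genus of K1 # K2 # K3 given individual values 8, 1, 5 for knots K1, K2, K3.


The Seifert genus is additive under connected sum.
Seifert genus(K1 # K2 # K3) = (8) + (1) + (5)
= 14

14


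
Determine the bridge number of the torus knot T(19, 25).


The bridge number of T(p,q) is min(p,q).
min(19, 25) = 19

19


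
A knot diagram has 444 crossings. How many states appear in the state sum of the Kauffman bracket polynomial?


Each crossing contributes 2 choices (A-smoothing or B-smoothing).
Total states = 2^444 = 45427420268475430659332737993000283397102585042957378767593137448789955507087370207886940669610222847547657600391636120845912601788416

45427420268475430659332737993000283397102585042957378767593137448789955507087370207886940669610222847547657600391636120845912601788416


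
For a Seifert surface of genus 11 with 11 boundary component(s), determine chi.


chi = 2 - 2g - b
= 2 - 2*11 - 11
= 2 - 22 - 11 = -31

-31


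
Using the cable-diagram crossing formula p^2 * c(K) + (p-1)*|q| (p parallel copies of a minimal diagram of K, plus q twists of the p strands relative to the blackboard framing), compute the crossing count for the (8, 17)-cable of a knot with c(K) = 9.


Step 1: Each of the c(K) crossings of the companion diagram becomes p*p = p^2 crossings among the p parallel strands, and each of the |q| twists s_1 s_2 ... s_(p-1) adds (p-1) crossings.
  Crossings = p^2 * c(K) + (p-1)*|q|
Step 2: = 8^2 * 9 + (8-1)*17
Step 3: = 64*9 + 7*17
Step 4: = 576 + 119 = 695

695


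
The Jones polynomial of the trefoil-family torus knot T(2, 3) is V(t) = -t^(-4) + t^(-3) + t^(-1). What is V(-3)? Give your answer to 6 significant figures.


Substituting t = -3 into V(t) = -t^(-4) + t^(-3) + t^(-1):
  (-)t^(-4) = -0.0123457
  (+)t^(-3) = -0.037037
  (+)t^(-1) = -0.333333
Sum = (-0.0123457) + (-0.037037) + (-0.333333)
= -0.3827160494
Rounded to 6 significant figures: -0.382716

-0.382716


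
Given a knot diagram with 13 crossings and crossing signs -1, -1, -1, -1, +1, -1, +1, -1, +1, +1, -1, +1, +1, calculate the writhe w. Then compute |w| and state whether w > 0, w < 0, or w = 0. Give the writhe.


Step 1: Count positive crossings (+1).
Positive crossings: 6
Step 2: Count negative crossings (-1).
Negative crossings: 7
Step 3: Writhe = (positive) - (negative)
w = 6 - 7 = -1
Step 4: |w| = 1, and w is negative

-1


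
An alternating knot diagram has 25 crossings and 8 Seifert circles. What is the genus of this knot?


For alternating knots, g = (c - s + 1)/2.
= (25 - 8 + 1)/2
= 18/2 = 9

9


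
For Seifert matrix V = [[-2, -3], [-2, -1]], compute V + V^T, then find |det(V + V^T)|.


Step 1: Form V + V^T where V = [[-2, -3], [-2, -1]]
  V^T = [[-2, -2], [-3, -1]]
  V + V^T = [[-4, -5], [-5, -2]]
Step 2: det(V + V^T) = (-4)*(-2) - (-5)*(-5)
  = 8 - 25 = -17
Step 3: Knot determinant = |det(V + V^T)| = |-17| = 17

17


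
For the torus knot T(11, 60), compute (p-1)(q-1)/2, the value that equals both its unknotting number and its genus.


For a torus knot T(p,q), both the unknotting number and genus equal (p-1)(q-1)/2.
= (11-1)(60-1)/2
= 10*59/2
= 590/2 = 295

295


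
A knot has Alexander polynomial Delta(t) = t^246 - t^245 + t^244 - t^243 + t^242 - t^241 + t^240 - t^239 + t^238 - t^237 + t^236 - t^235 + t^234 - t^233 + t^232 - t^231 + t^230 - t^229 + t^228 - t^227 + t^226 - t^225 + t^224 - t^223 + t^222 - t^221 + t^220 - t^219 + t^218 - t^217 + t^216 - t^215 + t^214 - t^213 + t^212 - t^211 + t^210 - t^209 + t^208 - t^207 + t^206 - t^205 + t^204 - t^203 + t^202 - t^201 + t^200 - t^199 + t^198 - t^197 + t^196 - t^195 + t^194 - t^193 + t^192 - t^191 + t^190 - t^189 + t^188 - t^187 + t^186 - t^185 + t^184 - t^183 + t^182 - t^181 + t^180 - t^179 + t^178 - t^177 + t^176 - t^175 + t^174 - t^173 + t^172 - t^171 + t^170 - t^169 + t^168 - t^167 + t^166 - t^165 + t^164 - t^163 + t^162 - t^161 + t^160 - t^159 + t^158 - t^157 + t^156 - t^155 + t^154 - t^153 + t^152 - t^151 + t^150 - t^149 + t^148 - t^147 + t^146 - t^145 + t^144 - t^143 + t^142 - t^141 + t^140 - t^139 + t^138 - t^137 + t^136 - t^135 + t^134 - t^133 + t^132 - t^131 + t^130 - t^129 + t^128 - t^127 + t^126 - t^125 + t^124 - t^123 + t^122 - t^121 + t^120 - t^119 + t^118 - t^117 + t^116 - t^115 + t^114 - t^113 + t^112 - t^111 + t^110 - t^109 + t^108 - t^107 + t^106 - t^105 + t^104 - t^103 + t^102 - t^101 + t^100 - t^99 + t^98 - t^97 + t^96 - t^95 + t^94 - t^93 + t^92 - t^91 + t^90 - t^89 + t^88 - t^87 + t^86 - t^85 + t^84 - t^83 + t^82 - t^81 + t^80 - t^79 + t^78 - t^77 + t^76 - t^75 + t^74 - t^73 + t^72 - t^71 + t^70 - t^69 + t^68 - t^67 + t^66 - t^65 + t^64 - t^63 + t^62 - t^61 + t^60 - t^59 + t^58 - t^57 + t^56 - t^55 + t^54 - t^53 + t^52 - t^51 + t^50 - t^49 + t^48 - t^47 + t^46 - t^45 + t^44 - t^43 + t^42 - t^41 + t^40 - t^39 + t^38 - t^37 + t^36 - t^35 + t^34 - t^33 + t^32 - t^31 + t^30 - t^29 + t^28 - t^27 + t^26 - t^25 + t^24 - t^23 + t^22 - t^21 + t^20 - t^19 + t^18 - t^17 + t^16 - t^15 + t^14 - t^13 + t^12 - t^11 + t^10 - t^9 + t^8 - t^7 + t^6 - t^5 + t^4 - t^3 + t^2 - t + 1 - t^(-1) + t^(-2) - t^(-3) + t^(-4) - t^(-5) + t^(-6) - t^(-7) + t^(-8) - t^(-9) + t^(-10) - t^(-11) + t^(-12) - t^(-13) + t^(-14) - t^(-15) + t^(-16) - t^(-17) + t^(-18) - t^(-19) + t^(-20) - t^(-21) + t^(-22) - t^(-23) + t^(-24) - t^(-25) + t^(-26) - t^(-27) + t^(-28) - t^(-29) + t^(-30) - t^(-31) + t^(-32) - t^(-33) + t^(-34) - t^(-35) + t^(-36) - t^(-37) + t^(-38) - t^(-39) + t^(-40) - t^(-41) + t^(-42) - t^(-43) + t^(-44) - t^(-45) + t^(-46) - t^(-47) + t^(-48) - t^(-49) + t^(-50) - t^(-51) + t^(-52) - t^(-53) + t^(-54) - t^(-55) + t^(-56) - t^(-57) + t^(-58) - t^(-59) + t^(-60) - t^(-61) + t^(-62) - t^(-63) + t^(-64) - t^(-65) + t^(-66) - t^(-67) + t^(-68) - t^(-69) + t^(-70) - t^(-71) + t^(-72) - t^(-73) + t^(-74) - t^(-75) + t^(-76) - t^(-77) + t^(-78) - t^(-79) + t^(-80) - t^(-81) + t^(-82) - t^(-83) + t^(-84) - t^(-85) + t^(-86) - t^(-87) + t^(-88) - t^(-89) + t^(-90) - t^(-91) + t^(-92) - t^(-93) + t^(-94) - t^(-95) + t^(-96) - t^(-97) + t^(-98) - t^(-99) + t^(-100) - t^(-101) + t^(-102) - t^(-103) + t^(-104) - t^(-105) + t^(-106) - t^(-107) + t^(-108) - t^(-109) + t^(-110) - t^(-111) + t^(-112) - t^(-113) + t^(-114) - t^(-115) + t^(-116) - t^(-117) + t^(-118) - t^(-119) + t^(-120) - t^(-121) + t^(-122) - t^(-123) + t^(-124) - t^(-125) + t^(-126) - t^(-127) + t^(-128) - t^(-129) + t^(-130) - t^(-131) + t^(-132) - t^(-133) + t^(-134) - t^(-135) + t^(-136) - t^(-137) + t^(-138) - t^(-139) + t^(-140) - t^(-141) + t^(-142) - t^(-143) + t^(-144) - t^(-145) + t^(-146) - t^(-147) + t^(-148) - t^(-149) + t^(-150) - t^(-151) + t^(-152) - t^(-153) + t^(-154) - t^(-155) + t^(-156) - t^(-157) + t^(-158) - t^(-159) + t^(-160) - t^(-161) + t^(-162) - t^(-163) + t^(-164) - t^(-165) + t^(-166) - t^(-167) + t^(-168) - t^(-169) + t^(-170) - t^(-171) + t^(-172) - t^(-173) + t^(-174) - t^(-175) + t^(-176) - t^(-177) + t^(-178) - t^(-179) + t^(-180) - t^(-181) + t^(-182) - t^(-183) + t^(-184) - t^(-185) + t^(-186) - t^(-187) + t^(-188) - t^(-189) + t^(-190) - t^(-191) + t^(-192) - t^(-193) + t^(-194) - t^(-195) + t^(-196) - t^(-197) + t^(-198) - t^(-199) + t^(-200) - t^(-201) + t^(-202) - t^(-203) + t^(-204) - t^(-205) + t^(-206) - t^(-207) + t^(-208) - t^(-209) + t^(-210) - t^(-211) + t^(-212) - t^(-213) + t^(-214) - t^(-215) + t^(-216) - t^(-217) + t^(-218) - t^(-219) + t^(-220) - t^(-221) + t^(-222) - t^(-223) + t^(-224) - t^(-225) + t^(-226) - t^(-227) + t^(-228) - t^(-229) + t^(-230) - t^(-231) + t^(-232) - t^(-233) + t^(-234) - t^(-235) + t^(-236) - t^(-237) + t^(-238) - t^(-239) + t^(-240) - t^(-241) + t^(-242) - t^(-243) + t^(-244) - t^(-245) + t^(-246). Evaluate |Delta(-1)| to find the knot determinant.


Step 1: The polynomial has 493 terms with alternating signs, exponents from 246 down to -246.
Step 2: Substitute t = -1. The i-th term has coefficient (-1)^i and exponent (m-i),
  so its value is (-1)^i * (-1)^(m-i) = (-1)^m = 1 for every i.
Step 3: All 493 terms equal 1, so Delta(-1) = 493 * (1) = 493
Step 4: |Delta(-1)| = 493

493


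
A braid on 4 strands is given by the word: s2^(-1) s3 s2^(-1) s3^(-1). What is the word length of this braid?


The word length counts the number of generators (including inverses).
Listing each generator: s2^(-1), s3, s2^(-1), s3^(-1)
There are 4 generators in this braid word.

4


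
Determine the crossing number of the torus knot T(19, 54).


For a torus knot T(p, q) with gcd(p,q)=1,
the crossing number is min(p*(q-1), q*(p-1)).
p*(q-1) = 19*53 = 1007
q*(p-1) = 54*18 = 972
min(1007, 972) = 972

972


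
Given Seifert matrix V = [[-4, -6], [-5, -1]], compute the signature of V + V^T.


Step 1: V + V^T = [[-8, -11], [-11, -2]]
Step 2: trace = -10, det = -105
Step 3: Discriminant = (-10)^2 - 4*(-105) = 520
Step 4: Eigenvalues: 6.40175, -16.4018
Step 5: Signature = (# positive eigenvalues) - (# negative eigenvalues) = 0

0


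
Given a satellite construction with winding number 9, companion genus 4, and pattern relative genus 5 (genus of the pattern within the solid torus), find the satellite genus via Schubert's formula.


Schubert: g(satellite) = g_rel(pattern) + |winding| * g(companion),
where g_rel(pattern) is the genus of the pattern relative to the solid torus.
= 5 + 9 * 4
= 5 + 36 = 41

41


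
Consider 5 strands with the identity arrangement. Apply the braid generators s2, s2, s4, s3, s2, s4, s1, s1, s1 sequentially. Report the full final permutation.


Starting with identity [1, 2, 3, 4, 5].
Apply generators in sequence:
  After s2: [1, 3, 2, 4, 5]
  After s2: [1, 2, 3, 4, 5]
  After s4: [1, 2, 3, 5, 4]
  After s3: [1, 2, 5, 3, 4]
  After s2: [1, 5, 2, 3, 4]
  After s4: [1, 5, 2, 4, 3]
  After s1: [5, 1, 2, 4, 3]
  After s1: [1, 5, 2, 4, 3]
  After s1: [5, 1, 2, 4, 3]
Final permutation: [5, 1, 2, 4, 3]

[5, 1, 2, 4, 3]


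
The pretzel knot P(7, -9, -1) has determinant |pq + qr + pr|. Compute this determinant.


Step 1: Compute pq + qr + pr.
pq = 7*(-9) = -63
qr = (-9)*(-1) = 9
pr = 7*(-1) = -7
pq + qr + pr = -63 + 9 + (-7) = -61
Step 2: Take absolute value.
det(P(7,-9,-1)) = |-61| = 61

61


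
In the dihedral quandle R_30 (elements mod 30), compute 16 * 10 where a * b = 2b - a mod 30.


16 * 10 = 2*10 - 16 mod 30
= 20 - 16 mod 30
= 4 mod 30 = 4

4


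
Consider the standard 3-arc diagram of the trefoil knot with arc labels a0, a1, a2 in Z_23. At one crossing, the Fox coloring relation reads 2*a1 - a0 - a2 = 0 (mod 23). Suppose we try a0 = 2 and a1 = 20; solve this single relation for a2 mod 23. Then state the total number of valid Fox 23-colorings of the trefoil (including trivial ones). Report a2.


Step 1: Apply the given crossing relation 2*a1 - a0 - a2 = 0 (mod 23).
  a2 = 2*a1 - a0 mod 23
  a2 = 2*20 - 2 mod 23
  a2 = 40 - 2 mod 23
  a2 = 38 mod 23 = 15
Step 2: The trefoil has determinant 3.
  Number of Fox p-colorings (p prime) is p^2 if p = 3, else p.
  Since 23 does not divide 3, only trivial (constant) colorings exist.
  (So the trial a0 = 2, a1 = 20 with a0 != a1 does NOT extend to a valid coloring of the whole trefoil: the other two crossing relations require 3*(a1 - a0) = 0 (mod 23), which fails.)
  Total colorings = 23
Step 3: a2 = 15, total Fox 23-colorings = 23

15


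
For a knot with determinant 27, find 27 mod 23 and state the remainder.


Step 1: A knot is p-colorable if and only if p divides its determinant.
Step 2: Compute 27 mod 23.
27 = 1 * 23 + 4
Step 3: 27 mod 23 = 4
Step 4: The knot is 23-colorable: no

4


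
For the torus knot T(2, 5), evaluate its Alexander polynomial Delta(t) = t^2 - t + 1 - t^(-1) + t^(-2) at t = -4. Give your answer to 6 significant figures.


Substituting t = -4 into Delta(t) = t^2 - t + 1 - t^(-1) + t^(-2):
Term values: (16) + (4) + (1) + (0.25) + (0.0625)
Sum = 21.3125
Rounded to 6 significant figures: 21.3125

21.3125


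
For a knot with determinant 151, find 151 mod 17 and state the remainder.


Step 1: A knot is p-colorable if and only if p divides its determinant.
Step 2: Compute 151 mod 17.
151 = 8 * 17 + 15
Step 3: 151 mod 17 = 15
Step 4: The knot is 17-colorable: no

15


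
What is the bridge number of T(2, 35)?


The bridge number of T(p,q) is min(p,q).
min(2, 35) = 2

2


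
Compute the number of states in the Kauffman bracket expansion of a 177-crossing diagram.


Each crossing contributes 2 choices (A-smoothing or B-smoothing).
Total states = 2^177 = 191561942608236107294793378393788647952342390272950272

191561942608236107294793378393788647952342390272950272


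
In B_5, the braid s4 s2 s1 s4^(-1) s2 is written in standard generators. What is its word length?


The word length counts the number of generators (including inverses).
Listing each generator: s4, s2, s1, s4^(-1), s2
There are 5 generators in this braid word.

5


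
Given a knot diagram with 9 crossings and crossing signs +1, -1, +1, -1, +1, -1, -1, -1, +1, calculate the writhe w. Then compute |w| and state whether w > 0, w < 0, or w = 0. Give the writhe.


Step 1: Count positive crossings (+1).
Positive crossings: 4
Step 2: Count negative crossings (-1).
Negative crossings: 5
Step 3: Writhe = (positive) - (negative)
w = 4 - 5 = -1
Step 4: |w| = 1, and w is negative

-1


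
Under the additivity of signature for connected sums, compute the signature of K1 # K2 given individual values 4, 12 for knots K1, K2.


The signature is additive under connected sum.
signature(K1 # K2) = (4) + (12)
= 16

16


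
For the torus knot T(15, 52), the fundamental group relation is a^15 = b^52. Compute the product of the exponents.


The relation is a^15 = b^52.
Product of exponents = 15 * 52
= 780

780


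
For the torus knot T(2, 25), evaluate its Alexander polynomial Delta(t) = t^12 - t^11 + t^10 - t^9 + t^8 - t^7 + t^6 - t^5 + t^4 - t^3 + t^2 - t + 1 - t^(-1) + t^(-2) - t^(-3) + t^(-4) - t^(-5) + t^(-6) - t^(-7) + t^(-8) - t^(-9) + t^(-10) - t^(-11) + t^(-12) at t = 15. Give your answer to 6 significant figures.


Substituting t = 15 into Delta(t) = t^12 - t^11 + t^10 - t^9 + t^8 - t^7 + t^6 - t^5 + t^4 - t^3 + t^2 - t + 1 - t^(-1) + t^(-2) - t^(-3) + t^(-4) - t^(-5) + t^(-6) - t^(-7) + t^(-8) - t^(-9) + t^(-10) - t^(-11) + t^(-12):
Term values: (129746337890625) + (-8649755859375) + (576650390625) + (-38443359375) + (2562890625) + (-170859375) + (11390625) + (-759375) + (50625) + (-3375) + (225) + (-15) + (1) + (-0.0666667) + (0.00444444) + (-0.000296296) + (1.97531e-05) + (-1.31687e-06) + (8.77915e-08) + (-5.85277e-09) + (3.90184e-10) + (-2.60123e-11) + (1.73415e-12) + (-1.1561e-13) + (7.70735e-15)
Sum = 1.216371918e+14
Rounded to 6 significant figures: 1.21637e+14

1.21637e+14
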